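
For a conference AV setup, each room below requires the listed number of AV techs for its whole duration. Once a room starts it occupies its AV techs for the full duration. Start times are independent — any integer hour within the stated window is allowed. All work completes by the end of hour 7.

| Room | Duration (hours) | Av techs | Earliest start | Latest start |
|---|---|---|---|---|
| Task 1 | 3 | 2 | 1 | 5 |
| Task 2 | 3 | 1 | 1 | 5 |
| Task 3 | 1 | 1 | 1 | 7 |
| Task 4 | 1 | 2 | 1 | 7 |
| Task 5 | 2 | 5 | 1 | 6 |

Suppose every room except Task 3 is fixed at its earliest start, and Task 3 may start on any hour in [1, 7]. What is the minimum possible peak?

Task 3@1: h1:11  h2:8  h3:3  h4:0  h5:0  h6:0  h7:0 → peak 11
Task 3@2: h1:10  h2:9  h3:3  h4:0  h5:0  h6:0  h7:0 → peak 10
Task 3@3: h1:10  h2:8  h3:4  h4:0  h5:0  h6:0  h7:0 → peak 10
Task 3@4: h1:10  h2:8  h3:3  h4:1  h5:0  h6:0  h7:0 → peak 10
Task 3@5: h1:10  h2:8  h3:3  h4:0  h5:1  h6:0  h7:0 → peak 10
Task 3@6: h1:10  h2:8  h3:3  h4:0  h5:0  h6:1  h7:0 → peak 10
Task 3@7: h1:10  h2:8  h3:3  h4:0  h5:0  h6:0  h7:1 → peak 10
Best is Task 3@2, peak 10.

10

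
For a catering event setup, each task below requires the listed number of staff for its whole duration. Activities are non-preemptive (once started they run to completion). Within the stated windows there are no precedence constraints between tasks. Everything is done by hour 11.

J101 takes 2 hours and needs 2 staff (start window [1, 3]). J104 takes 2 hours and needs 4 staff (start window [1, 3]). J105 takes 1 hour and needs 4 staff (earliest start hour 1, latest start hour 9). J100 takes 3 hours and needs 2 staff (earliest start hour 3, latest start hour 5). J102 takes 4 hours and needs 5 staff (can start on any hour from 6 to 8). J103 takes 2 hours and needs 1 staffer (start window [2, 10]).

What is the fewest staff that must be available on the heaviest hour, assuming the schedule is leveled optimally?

5

Early-start (J101@1, J104@1, J105@1, J100@3, J102@6, J103@2) gives peak 10: h1:10  h2:7  h3:3  h4:2  h5:2  h6:5  h7:5  h8:5  h9:5  h10:0  h11:0.
Shift J101→3, J105→6, J102→7.
Schedule J101@3, J104@1, J105@6, J100@3, J102@7, J103@2: h1:4  h2:5  h3:5  h4:4  h5:2  h6:4  h7:5  h8:5  h9:5  h10:5  h11:0 — peak 5.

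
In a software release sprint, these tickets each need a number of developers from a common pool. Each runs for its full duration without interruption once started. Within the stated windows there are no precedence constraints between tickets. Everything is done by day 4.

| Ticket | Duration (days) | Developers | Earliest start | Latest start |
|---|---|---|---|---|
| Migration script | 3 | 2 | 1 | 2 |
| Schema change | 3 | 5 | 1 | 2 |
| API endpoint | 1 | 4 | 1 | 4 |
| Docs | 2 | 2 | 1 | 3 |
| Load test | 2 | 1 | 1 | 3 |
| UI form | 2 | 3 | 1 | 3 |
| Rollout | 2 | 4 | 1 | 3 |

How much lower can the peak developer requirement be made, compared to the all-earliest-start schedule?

Early-start peak: d1:21  d2:17  d3:7  d4:0 ⇒ 21.
Leveled (Migration script@1, Schema change@1, API endpoint@4, Docs@1, Load test@3, UI form@1, Rollout@3): d1:12  d2:12  d3:12  d4:9 ⇒ 12.
Reduction 21 − 12 = 9.

9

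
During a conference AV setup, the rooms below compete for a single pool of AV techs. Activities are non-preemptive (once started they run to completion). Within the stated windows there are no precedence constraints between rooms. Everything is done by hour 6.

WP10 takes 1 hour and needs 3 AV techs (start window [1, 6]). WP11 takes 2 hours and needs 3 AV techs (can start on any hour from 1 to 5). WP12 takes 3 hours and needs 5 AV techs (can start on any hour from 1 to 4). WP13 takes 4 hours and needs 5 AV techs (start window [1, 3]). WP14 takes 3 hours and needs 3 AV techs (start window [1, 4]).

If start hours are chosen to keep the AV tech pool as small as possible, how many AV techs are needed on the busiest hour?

10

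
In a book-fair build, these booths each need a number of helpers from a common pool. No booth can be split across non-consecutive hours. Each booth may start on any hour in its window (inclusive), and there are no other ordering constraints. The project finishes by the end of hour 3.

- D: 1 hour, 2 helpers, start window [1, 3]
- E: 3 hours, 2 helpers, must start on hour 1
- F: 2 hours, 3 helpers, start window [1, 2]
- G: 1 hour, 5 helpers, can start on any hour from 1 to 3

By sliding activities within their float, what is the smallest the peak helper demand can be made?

7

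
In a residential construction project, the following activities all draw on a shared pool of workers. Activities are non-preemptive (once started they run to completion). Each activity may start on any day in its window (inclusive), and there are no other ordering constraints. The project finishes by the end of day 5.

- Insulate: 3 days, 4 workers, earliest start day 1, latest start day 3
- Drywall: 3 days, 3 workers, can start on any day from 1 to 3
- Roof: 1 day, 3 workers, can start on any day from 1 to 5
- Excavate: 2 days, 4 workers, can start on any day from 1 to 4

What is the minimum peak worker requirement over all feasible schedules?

7

Early-start (Insulate@1, Drywall@1, Roof@1, Excavate@1) gives peak 14: d1:14  d2:11  d3:7  d4:0  d5:0.
Shift Roof→4, Excavate→4.
Schedule Insulate@1, Drywall@1, Roof@4, Excavate@4: d1:7  d2:7  d3:7  d4:7  d5:4 — peak 7.
Total worker-days = 32 over 5 days ⇒ peak ≥ ⌈32/5⌉ = 7, so 7 is optimal.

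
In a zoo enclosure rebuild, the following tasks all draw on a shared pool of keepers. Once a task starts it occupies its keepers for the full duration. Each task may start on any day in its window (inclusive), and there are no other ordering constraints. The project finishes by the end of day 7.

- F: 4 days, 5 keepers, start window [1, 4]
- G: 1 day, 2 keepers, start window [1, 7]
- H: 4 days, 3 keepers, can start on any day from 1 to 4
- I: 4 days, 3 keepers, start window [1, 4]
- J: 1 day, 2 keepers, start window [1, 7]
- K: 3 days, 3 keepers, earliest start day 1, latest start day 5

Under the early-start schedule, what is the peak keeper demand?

18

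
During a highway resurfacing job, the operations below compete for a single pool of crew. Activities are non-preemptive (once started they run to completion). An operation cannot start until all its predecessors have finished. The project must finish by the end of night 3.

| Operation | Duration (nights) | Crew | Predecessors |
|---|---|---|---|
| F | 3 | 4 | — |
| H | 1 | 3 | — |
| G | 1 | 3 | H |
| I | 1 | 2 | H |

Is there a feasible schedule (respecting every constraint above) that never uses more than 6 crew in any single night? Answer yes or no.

no

Total crew member-nights = 20; over 3 nights the average is 20/3 > 6, so some night must exceed 6.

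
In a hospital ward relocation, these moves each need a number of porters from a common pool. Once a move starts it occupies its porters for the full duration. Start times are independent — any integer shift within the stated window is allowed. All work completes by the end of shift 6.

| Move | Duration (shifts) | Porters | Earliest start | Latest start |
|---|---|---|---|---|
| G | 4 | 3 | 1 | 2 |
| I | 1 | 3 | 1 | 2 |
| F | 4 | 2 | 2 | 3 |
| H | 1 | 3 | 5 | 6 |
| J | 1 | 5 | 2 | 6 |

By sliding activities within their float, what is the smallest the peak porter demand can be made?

6

Early-start (G@1, I@1, F@2, H@5, J@2) gives peak 10: s1:6  s2:10  s3:5  s4:5  s5:5  s6:0.
Shift J→6.
Schedule G@1, I@1, F@2, H@5, J@6: s1:6  s2:5  s3:5  s4:5  s5:5  s6:5 — peak 6.
Total porter-shifts = 31 over 6 shifts ⇒ peak ≥ ⌈31/6⌉ = 6, so 6 is optimal.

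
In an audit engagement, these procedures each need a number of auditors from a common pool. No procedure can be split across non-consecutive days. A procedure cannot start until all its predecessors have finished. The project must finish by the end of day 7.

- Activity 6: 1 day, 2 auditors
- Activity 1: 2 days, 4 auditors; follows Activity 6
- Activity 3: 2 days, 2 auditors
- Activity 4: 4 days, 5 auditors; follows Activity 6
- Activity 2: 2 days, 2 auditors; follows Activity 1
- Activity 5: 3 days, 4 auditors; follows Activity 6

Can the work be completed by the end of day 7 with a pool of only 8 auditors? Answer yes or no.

The minimum achievable peak is 9; 8 < 9, so no feasible schedule stays within the cap.

no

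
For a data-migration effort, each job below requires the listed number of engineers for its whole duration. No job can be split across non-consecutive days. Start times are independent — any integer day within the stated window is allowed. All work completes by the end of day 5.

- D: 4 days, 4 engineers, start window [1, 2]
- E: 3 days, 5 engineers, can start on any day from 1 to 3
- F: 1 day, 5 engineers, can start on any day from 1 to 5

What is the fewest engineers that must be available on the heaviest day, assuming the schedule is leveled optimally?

Early-start (D@1, E@1, F@1) gives peak 14: d1:14  d2:9  d3:9  d4:4  d5:0.
Shift F→4.
Schedule D@1, E@1, F@4: d1:9  d2:9  d3:9  d4:9  d5:0 — peak 9.

9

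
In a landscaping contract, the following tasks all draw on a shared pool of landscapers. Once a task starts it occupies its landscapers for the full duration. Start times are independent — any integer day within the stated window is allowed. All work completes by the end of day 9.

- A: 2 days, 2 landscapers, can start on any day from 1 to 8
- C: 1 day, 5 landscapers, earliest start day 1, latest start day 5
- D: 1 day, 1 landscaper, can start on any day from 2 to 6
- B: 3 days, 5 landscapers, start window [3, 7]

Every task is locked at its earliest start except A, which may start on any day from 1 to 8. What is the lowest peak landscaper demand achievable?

A@1: d1:7  d2:3  d3:5  d4:5  d5:5  d6:0  d7:0  d8:0  d9:0 → peak 7
A@2: d1:5  d2:3  d3:7  d4:5  d5:5  d6:0  d7:0  d8:0  d9:0 → peak 7
A@3: d1:5  d2:1  d3:7  d4:7  d5:5  d6:0  d7:0  d8:0  d9:0 → peak 7
A@4: d1:5  d2:1  d3:5  d4:7  d5:7  d6:0  d7:0  d8:0  d9:0 → peak 7
A@5: d1:5  d2:1  d3:5  d4:5  d5:7  d6:2  d7:0  d8:0  d9:0 → peak 7
A@6: d1:5  d2:1  d3:5  d4:5  d5:5  d6:2  d7:2  d8:0  d9:0 → peak 5
A@7: d1:5  d2:1  d3:5  d4:5  d5:5  d6:0  d7:2  d8:2  d9:0 → peak 5
A@8: d1:5  d2:1  d3:5  d4:5  d5:5  d6:0  d7:0  d8:2  d9:2 → peak 5
Best is A@6, peak 5.

5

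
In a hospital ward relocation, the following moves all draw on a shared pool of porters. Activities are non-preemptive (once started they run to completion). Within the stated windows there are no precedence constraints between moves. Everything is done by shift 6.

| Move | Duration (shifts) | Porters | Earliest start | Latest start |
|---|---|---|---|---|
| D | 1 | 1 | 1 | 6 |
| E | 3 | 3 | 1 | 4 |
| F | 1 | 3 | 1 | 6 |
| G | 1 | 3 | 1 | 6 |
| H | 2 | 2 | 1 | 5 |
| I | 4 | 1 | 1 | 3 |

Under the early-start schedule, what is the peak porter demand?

13

Early-start schedule: D@1, E@1, F@1, G@1, H@1, I@1.
Load per shift: shift 1: 13, shift 2: 6, shift 3: 4, shift 4: 1, shift 5: 0, shift 6: 0.
Peak is 13.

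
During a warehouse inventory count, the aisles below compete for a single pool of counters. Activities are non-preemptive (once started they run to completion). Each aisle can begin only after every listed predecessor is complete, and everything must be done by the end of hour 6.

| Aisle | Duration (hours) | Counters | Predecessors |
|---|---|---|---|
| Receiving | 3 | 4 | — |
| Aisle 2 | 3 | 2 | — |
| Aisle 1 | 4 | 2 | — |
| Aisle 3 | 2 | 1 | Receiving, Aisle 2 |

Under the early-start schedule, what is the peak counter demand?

8

Early-start schedule: Receiving@1, Aisle 2@1, Aisle 1@1, Aisle 3@4.
Load per hour: hour 1: 8, hour 2: 8, hour 3: 8, hour 4: 3, hour 5: 1, hour 6: 0.
Peak is 8.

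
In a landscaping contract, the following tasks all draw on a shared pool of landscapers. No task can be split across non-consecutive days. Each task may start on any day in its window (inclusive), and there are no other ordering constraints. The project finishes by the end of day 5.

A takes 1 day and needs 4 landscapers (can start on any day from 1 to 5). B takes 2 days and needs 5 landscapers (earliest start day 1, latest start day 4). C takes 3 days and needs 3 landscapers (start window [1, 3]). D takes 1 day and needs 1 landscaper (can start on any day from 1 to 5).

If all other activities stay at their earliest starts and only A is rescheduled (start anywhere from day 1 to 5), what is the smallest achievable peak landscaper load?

A@1: d1:13  d2:8  d3:3  d4:0  d5:0 → peak 13
A@2: d1:9  d2:12  d3:3  d4:0  d5:0 → peak 12
A@3: d1:9  d2:8  d3:7  d4:0  d5:0 → peak 9
A@4: d1:9  d2:8  d3:3  d4:4  d5:0 → peak 9
A@5: d1:9  d2:8  d3:3  d4:0  d5:4 → peak 9
Best is A@3, peak 9.

9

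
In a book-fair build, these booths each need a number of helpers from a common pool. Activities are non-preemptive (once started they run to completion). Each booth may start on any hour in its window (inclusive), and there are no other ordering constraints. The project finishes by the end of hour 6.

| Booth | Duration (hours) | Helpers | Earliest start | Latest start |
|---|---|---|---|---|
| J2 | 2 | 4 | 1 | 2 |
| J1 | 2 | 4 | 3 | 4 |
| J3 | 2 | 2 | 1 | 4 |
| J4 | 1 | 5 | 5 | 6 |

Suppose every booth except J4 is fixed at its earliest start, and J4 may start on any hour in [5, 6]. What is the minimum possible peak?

6

J4@5: h1:6  h2:6  h3:4  h4:4  h5:5  h6:0 → peak 6
J4@6: h1:6  h2:6  h3:4  h4:4  h5:0  h6:5 → peak 6
Best is J4@5, peak 6.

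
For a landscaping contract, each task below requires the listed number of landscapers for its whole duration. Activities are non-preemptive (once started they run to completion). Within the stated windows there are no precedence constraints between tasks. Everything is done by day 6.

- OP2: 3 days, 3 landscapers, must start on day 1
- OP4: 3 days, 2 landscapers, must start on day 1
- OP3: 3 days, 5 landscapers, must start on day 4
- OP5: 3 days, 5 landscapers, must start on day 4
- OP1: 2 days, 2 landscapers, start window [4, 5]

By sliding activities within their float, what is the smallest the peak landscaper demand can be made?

12

Schedule OP2@1, OP4@1, OP3@4, OP5@4, OP1@4: d1:5  d2:5  d3:5  d4:12  d5:12  d6:10 — peak 12.
No arrangement of the 2 feasible schedules does better.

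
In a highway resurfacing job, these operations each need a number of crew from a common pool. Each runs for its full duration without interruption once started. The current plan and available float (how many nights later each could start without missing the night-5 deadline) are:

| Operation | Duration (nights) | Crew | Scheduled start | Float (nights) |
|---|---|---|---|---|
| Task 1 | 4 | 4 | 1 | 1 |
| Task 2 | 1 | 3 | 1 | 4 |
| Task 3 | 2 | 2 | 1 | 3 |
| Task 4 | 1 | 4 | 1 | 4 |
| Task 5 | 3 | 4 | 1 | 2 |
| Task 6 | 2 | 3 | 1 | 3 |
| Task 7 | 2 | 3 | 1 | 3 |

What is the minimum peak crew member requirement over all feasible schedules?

11

Early-start (Task 1@1, Task 2@1, Task 3@1, Task 4@1, Task 5@1, Task 6@1, Task 7@1) gives peak 23: n1:23  n2:16  n3:8  n4:4  n5:0.
Shift Task 4→5, Task 5→3, Task 6→2, Task 7→4.
Schedule Task 1@1, Task 2@1, Task 3@1, Task 4@5, Task 5@3, Task 6@2, Task 7@4: n1:9  n2:9  n3:11  n4:11  n5:11 — peak 11.
Total crew member-nights = 51 over 5 nights ⇒ peak ≥ ⌈51/5⌉ = 11, so 11 is optimal.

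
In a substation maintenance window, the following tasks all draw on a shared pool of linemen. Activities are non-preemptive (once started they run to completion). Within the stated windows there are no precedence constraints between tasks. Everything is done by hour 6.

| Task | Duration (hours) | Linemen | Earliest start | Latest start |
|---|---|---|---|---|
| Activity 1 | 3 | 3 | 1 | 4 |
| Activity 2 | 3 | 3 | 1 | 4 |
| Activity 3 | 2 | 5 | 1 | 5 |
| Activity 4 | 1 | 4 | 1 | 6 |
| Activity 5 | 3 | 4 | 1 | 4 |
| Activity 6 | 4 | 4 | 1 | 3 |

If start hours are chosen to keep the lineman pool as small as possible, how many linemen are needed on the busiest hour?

Early-start (Activity 1@1, Activity 2@1, Activity 3@1, Activity 4@1, Activity 5@1, Activity 6@1) gives peak 23: h1:23  h2:19  h3:14  h4:4  h5:0  h6:0.
Shift Activity 2→2, Activity 3→5, Activity 5→4.
Schedule Activity 1@1, Activity 2@2, Activity 3@5, Activity 4@1, Activity 5@4, Activity 6@1: h1:11  h2:10  h3:10  h4:11  h5:9  h6:9 — peak 11.

11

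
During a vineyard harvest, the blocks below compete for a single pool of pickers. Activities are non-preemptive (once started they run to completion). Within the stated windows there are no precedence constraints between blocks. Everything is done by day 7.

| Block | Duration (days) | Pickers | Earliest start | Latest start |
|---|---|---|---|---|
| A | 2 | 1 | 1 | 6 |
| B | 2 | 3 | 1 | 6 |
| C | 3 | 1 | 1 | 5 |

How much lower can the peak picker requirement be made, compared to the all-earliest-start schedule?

2

Early-start peak: d1:5  d2:5  d3:1  d4:0  d5:0  d6:0  d7:0 ⇒ 5.
Leveled (A@1, B@3, C@5): d1:1  d2:1  d3:3  d4:3  d5:1  d6:1  d7:1 ⇒ 3.
Reduction 5 − 3 = 2.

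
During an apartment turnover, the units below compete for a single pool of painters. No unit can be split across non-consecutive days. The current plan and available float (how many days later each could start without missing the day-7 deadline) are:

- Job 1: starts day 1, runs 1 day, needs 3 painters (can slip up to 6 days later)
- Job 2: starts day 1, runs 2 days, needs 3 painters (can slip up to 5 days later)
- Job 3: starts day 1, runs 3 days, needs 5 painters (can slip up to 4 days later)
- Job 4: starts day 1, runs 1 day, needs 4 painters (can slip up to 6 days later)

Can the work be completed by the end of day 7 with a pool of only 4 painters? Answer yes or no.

no

The minimum achievable peak is 5; 4 < 5, so no feasible schedule stays within the cap.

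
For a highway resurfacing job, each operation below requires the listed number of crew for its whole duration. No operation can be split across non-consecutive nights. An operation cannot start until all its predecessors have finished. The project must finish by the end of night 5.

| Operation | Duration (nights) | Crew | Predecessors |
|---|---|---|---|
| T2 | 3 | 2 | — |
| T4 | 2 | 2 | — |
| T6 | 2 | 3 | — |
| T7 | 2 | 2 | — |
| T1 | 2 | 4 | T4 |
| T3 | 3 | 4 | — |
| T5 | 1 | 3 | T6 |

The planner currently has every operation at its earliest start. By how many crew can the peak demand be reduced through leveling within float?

Early-start peak: n1:13  n2:13  n3:13  n4:4  n5:0 ⇒ 13.
Leveled (T2@1, T4@1, T6@1, T7@1, T1@4, T3@3, T5@3): n1:9  n2:9  n3:9  n4:8  n5:8 ⇒ 9.
Reduction 13 − 9 = 4.

4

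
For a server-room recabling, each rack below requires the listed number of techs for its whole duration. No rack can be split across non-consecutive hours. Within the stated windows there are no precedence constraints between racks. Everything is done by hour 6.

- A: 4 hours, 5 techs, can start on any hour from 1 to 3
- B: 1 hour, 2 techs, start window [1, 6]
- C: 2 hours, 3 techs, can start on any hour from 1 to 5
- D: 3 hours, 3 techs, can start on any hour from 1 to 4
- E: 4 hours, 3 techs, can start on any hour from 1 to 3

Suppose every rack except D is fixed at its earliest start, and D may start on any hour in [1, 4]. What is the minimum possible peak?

D@1: h1:16  h2:14  h3:11  h4:8  h5:0  h6:0 → peak 16
D@2: h1:13  h2:14  h3:11  h4:11  h5:0  h6:0 → peak 14
D@3: h1:13  h2:11  h3:11  h4:11  h5:3  h6:0 → peak 13
D@4: h1:13  h2:11  h3:8  h4:11  h5:3  h6:3 → peak 13
Best is D@3, peak 13.

13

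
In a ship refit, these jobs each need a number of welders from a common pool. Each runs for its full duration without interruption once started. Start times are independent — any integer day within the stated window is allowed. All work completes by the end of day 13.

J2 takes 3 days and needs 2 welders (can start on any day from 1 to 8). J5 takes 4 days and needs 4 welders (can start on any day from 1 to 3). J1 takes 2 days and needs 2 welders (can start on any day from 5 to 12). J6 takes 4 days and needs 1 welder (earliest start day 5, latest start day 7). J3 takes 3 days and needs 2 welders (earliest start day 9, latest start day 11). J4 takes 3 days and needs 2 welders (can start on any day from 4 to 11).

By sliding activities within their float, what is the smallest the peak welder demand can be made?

Early-start (J2@1, J5@1, J1@5, J6@5, J3@9, J4@4) gives peak 6: d1:6  d2:6  d3:6  d4:6  d5:5  d6:5  d7:1  d8:1  d9:2  d10:2  d11:2  d12:0  d13:0.
Shift J2→5, J6→7, J4→11.
Schedule J2@5, J5@1, J1@5, J6@7, J3@9, J4@11: d1:4  d2:4  d3:4  d4:4  d5:4  d6:4  d7:3  d8:1  d9:3  d10:3  d11:4  d12:2  d13:2 — peak 4.
Total welder-days = 42 over 13 days ⇒ peak ≥ ⌈42/13⌉ = 4, so 4 is optimal.

4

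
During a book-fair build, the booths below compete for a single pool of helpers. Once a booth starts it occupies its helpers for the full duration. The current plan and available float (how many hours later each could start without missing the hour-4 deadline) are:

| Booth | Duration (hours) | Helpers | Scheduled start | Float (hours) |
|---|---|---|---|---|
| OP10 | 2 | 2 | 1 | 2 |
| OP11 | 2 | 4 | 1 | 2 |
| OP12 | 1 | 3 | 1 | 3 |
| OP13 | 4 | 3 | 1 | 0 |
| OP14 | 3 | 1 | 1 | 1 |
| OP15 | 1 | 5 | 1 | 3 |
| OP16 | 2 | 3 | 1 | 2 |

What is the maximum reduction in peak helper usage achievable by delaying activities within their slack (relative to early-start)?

Early-start peak: h1:21  h2:13  h3:4  h4:3 ⇒ 21.
Leveled (OP10@1, OP11@1, OP12@3, OP13@1, OP14@1, OP15@4, OP16@3): h1:10  h2:10  h3:10  h4:11 ⇒ 11.
Reduction 21 − 11 = 10.

10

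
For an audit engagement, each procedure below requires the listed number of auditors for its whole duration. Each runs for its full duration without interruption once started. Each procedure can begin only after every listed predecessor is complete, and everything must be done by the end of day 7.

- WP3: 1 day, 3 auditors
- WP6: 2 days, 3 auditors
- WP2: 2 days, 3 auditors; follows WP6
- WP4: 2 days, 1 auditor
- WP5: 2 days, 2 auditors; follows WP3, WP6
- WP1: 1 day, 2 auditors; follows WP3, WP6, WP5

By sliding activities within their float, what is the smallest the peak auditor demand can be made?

5

Early-start (WP3@1, WP6@1, WP2@3, WP4@1, WP5@3, WP1@5) gives peak 7: d1:7  d2:4  d3:5  d4:5  d5:2  d6:0  d7:0.
Shift WP6→2, WP2→4, WP5→4, WP1→6.
Schedule WP3@1, WP6@2, WP2@4, WP4@1, WP5@4, WP1@6: d1:4  d2:4  d3:3  d4:5  d5:5  d6:2  d7:0 — peak 5.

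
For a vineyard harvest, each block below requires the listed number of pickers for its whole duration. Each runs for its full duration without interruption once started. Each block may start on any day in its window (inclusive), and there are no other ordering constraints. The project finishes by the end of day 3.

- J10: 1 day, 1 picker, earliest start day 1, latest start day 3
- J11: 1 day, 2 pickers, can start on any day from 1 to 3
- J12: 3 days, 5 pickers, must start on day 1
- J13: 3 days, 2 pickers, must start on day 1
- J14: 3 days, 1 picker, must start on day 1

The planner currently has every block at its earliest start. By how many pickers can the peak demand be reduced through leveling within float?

1

Early-start peak: d1:11  d2:8  d3:8 ⇒ 11.
Leveled (J10@1, J11@2, J12@1, J13@1, J14@1): d1:9  d2:10  d3:8 ⇒ 10.
Reduction 11 − 10 = 1.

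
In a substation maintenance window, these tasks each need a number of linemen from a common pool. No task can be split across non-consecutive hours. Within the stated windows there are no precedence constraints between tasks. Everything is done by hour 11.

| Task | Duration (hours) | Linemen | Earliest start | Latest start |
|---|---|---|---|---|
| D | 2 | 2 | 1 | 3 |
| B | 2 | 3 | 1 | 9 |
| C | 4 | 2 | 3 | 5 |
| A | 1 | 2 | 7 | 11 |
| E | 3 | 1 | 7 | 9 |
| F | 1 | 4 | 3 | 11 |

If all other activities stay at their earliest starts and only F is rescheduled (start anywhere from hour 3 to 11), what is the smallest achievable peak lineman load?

5

F@3: h1:5  h2:5  h3:6  h4:2  h5:2  h6:2  h7:3  h8:1  h9:1  h10:0  h11:0 → peak 6
F@4: h1:5  h2:5  h3:2  h4:6  h5:2  h6:2  h7:3  h8:1  h9:1  h10:0  h11:0 → peak 6
F@5: h1:5  h2:5  h3:2  h4:2  h5:6  h6:2  h7:3  h8:1  h9:1  h10:0  h11:0 → peak 6
F@6: h1:5  h2:5  h3:2  h4:2  h5:2  h6:6  h7:3  h8:1  h9:1  h10:0  h11:0 → peak 6
F@7: h1:5  h2:5  h3:2  h4:2  h5:2  h6:2  h7:7  h8:1  h9:1  h10:0  h11:0 → peak 7
F@8: h1:5  h2:5  h3:2  h4:2  h5:2  h6:2  h7:3  h8:5  h9:1  h10:0  h11:0 → peak 5
F@9: h1:5  h2:5  h3:2  h4:2  h5:2  h6:2  h7:3  h8:1  h9:5  h10:0  h11:0 → peak 5
F@10: h1:5  h2:5  h3:2  h4:2  h5:2  h6:2  h7:3  h8:1  h9:1  h10:4  h11:0 → peak 5
F@11: h1:5  h2:5  h3:2  h4:2  h5:2  h6:2  h7:3  h8:1  h9:1  h10:0  h11:4 → peak 5
Best is F@8, peak 5.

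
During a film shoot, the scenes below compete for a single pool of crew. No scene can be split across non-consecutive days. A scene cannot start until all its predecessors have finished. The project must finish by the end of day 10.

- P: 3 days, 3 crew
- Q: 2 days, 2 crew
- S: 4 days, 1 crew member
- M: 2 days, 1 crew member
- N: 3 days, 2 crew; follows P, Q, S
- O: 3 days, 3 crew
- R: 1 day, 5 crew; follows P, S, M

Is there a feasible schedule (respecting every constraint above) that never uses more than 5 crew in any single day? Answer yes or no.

yes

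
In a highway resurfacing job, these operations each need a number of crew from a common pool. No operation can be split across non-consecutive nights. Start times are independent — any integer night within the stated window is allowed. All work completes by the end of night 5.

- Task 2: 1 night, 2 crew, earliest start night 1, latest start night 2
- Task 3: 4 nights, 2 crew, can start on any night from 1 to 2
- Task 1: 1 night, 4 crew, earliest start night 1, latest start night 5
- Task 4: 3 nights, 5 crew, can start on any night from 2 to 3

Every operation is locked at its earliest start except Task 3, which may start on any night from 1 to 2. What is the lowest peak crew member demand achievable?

7

Task 3@1: n1:8  n2:7  n3:7  n4:7  n5:0 → peak 8
Task 3@2: n1:6  n2:7  n3:7  n4:7  n5:2 → peak 7
Best is Task 3@2, peak 7.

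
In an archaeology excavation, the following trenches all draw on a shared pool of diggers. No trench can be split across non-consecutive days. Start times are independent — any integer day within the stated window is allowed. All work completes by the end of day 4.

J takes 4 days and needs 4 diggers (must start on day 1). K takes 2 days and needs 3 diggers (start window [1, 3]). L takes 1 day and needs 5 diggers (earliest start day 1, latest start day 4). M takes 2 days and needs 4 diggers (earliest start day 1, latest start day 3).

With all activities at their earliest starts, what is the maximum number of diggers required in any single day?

16

Early-start schedule: J@1, K@1, L@1, M@1.
Load per day: day 1: 16, day 2: 11, day 3: 4, day 4: 4.
Peak is 16.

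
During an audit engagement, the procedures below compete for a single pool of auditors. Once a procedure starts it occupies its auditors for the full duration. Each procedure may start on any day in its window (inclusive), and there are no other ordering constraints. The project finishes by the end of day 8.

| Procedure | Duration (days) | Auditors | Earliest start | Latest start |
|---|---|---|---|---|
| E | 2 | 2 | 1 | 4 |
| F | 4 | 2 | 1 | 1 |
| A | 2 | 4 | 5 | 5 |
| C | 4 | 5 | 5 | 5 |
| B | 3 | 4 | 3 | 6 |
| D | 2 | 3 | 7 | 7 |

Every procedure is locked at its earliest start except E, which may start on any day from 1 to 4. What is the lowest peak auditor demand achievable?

13

E@1: d1:4  d2:4  d3:6  d4:6  d5:13  d6:9  d7:8  d8:8 → peak 13
E@2: d1:2  d2:4  d3:8  d4:6  d5:13  d6:9  d7:8  d8:8 → peak 13
E@3: d1:2  d2:2  d3:8  d4:8  d5:13  d6:9  d7:8  d8:8 → peak 13
E@4: d1:2  d2:2  d3:6  d4:8  d5:15  d6:9  d7:8  d8:8 → peak 15
Best is E@1, peak 13.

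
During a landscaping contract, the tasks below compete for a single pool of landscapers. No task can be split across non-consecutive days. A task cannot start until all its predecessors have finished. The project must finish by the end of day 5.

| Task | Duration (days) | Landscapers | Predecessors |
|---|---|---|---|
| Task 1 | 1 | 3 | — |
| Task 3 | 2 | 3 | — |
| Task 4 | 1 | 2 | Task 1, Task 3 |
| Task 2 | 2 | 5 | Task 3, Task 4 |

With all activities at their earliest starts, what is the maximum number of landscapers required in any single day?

Early-start schedule: Task 1@1, Task 3@1, Task 4@3, Task 2@4.
Load per day: day 1: 6, day 2: 3, day 3: 2, day 4: 5, day 5: 5.
Peak is 6.

6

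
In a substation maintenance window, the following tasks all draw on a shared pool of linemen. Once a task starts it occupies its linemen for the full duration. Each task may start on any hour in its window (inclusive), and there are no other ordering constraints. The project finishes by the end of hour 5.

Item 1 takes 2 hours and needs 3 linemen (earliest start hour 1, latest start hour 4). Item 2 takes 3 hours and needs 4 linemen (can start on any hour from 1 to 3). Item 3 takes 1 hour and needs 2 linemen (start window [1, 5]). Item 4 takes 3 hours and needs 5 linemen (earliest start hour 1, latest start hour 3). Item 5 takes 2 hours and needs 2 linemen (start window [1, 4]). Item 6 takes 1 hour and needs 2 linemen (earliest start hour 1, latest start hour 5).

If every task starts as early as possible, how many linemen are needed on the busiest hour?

18

Early-start schedule: Item 1@1, Item 2@1, Item 3@1, Item 4@1, Item 5@1, Item 6@1.
Load per hour: hour 1: 18, hour 2: 14, hour 3: 9, hour 4: 0, hour 5: 0.
Peak is 18.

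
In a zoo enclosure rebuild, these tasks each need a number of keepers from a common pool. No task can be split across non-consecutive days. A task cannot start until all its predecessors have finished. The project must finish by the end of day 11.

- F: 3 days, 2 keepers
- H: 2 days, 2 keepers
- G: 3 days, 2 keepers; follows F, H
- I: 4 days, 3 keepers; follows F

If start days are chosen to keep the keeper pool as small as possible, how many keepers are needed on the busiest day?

Early-start (F@1, H@1, G@4, I@4) gives peak 5: d1:4  d2:4  d3:2  d4:5  d5:5  d6:5  d7:3  d8:0  d9:0  d10:0  d11:0.
Shift I→7.
Schedule F@1, H@1, G@4, I@7: d1:4  d2:4  d3:2  d4:2  d5:2  d6:2  d7:3  d8:3  d9:3  d10:3  d11:0 — peak 4.

4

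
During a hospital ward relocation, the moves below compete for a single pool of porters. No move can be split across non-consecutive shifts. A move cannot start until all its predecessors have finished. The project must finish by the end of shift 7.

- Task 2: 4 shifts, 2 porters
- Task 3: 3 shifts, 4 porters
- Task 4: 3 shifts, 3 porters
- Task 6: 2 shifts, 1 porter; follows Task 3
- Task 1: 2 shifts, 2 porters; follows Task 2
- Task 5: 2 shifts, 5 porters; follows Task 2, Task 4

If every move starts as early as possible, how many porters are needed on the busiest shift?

Early-start schedule: Task 2@1, Task 3@1, Task 4@1, Task 6@4, Task 1@5, Task 5@5.
Load per shift: shift 1: 9, shift 2: 9, shift 3: 9, shift 4: 3, shift 5: 8, shift 6: 7, shift 7: 0.
Peak is 9.

9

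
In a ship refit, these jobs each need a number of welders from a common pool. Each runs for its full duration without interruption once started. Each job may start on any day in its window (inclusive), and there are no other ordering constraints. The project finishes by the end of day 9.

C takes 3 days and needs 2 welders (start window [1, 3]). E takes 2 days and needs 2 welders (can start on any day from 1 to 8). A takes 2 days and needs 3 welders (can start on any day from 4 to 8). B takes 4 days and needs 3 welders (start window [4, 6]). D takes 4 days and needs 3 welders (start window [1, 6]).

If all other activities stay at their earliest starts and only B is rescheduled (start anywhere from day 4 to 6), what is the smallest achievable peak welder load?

7

B@4: d1:7  d2:7  d3:5  d4:9  d5:6  d6:3  d7:3  d8:0  d9:0 → peak 9
B@5: d1:7  d2:7  d3:5  d4:6  d5:6  d6:3  d7:3  d8:3  d9:0 → peak 7
B@6: d1:7  d2:7  d3:5  d4:6  d5:3  d6:3  d7:3  d8:3  d9:3 → peak 7
Best is B@5, peak 7.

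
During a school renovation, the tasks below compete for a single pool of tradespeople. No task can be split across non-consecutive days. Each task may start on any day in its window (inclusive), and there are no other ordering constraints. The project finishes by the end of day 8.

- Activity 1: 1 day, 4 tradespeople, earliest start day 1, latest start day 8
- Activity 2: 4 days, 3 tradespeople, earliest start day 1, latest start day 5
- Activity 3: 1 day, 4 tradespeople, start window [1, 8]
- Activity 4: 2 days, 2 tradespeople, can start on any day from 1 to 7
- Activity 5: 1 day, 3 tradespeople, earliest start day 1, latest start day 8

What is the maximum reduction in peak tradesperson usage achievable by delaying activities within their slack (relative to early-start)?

Early-start peak: d1:16  d2:5  d3:3  d4:3  d5:0  d6:0  d7:0  d8:0 ⇒ 16.
Leveled (Activity 1@1, Activity 2@2, Activity 3@6, Activity 4@2, Activity 5@7): d1:4  d2:5  d3:5  d4:3  d5:3  d6:4  d7:3  d8:0 ⇒ 5.
Reduction 16 − 5 = 11.

11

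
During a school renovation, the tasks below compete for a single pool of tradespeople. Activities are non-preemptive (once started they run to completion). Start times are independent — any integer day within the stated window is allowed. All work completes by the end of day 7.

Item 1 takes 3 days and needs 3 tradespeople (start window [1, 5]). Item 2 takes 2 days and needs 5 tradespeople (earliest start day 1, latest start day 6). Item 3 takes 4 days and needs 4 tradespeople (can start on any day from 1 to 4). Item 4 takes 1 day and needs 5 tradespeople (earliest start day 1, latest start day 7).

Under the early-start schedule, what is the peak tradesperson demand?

Early-start schedule: Item 1@1, Item 2@1, Item 3@1, Item 4@1.
Load per day: day 1: 17, day 2: 12, day 3: 7, day 4: 4, day 5: 0, day 6: 0, day 7: 0.
Peak is 17.

17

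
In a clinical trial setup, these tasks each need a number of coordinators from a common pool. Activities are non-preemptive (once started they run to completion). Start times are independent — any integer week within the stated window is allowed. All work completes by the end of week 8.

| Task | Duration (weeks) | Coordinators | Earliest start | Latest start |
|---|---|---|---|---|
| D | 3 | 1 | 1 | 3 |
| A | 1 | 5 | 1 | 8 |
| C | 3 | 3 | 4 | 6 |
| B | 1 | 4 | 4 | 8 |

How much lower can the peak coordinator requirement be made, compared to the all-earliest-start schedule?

Early-start peak: w1:6  w2:1  w3:1  w4:7  w5:3  w6:3  w7:0  w8:0 ⇒ 7.
Leveled (D@1, A@4, C@5, B@8): w1:1  w2:1  w3:1  w4:5  w5:3  w6:3  w7:3  w8:4 ⇒ 5.
Reduction 7 − 5 = 2.

2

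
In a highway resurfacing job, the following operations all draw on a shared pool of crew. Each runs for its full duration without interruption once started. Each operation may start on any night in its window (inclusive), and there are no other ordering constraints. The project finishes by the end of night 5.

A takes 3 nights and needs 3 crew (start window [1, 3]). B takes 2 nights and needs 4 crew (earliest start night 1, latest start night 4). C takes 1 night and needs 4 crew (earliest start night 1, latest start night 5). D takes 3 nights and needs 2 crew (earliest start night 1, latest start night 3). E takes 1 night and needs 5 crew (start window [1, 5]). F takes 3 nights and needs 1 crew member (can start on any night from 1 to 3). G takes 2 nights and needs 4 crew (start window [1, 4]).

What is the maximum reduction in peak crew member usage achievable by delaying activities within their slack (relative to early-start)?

Early-start peak: n1:23  n2:14  n3:6  n4:0  n5:0 ⇒ 23.
Leveled (A@1, B@1, C@3, D@1, E@4, F@1, G@4): n1:10  n2:10  n3:10  n4:9  n5:4 ⇒ 10.
Reduction 23 − 10 = 13.

13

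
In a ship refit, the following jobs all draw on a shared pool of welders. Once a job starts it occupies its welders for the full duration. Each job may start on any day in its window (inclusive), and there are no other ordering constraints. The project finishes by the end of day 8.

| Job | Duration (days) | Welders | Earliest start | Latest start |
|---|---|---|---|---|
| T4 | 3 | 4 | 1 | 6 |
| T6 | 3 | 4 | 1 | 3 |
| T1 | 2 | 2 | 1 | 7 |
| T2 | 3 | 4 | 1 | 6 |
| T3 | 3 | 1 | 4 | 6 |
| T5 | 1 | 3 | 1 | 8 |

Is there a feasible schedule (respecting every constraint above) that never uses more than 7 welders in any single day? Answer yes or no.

The minimum achievable peak is 8; 7 < 8, so no feasible schedule stays within the cap.

no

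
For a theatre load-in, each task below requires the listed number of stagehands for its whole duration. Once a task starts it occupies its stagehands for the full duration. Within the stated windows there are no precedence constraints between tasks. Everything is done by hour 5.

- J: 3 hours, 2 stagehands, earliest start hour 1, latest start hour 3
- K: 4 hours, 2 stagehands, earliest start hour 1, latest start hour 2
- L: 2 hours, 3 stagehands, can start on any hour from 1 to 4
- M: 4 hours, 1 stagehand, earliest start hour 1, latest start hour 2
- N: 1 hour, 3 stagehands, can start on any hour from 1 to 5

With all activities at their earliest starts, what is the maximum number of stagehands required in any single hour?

Early-start schedule: J@1, K@1, L@1, M@1, N@1.
Load per hour: hour 1: 11, hour 2: 8, hour 3: 5, hour 4: 3, hour 5: 0.
Peak is 11.

11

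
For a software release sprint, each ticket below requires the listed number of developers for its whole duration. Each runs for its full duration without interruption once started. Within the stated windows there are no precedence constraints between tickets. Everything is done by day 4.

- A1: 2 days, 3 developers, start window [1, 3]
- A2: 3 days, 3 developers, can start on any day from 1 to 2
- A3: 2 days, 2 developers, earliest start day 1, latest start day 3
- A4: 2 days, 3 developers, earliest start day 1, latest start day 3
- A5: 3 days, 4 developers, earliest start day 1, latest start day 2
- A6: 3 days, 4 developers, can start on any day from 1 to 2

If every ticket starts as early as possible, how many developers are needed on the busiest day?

19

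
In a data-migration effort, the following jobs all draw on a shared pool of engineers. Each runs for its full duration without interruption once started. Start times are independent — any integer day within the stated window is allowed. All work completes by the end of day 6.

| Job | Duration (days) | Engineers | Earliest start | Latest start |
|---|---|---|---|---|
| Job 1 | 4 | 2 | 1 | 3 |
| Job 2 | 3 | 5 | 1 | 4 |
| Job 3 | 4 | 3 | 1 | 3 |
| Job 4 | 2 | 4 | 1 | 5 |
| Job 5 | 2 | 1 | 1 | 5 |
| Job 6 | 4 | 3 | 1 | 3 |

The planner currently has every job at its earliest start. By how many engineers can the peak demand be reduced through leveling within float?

5

Early-start peak: d1:18  d2:18  d3:13  d4:8  d5:0  d6:0 ⇒ 18.
Leveled (Job 1@1, Job 2@1, Job 3@1, Job 4@4, Job 5@1, Job 6@3): d1:11  d2:11  d3:13  d4:12  d5:7  d6:3 ⇒ 13.
Reduction 18 − 13 = 5.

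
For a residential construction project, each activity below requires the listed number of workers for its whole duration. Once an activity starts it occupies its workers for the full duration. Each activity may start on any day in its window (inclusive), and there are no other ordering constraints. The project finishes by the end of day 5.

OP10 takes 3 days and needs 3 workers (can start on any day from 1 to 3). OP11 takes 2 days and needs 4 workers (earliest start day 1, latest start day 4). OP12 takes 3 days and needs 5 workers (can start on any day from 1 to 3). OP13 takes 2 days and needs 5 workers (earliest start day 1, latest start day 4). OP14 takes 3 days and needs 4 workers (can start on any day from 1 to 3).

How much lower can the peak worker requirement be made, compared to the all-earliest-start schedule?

9

Early-start peak: d1:21  d2:21  d3:12  d4:0  d5:0 ⇒ 21.
Leveled (OP10@1, OP11@1, OP12@1, OP13@4, OP14@3): d1:12  d2:12  d3:12  d4:9  d5:9 ⇒ 12.
Reduction 21 − 12 = 9.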